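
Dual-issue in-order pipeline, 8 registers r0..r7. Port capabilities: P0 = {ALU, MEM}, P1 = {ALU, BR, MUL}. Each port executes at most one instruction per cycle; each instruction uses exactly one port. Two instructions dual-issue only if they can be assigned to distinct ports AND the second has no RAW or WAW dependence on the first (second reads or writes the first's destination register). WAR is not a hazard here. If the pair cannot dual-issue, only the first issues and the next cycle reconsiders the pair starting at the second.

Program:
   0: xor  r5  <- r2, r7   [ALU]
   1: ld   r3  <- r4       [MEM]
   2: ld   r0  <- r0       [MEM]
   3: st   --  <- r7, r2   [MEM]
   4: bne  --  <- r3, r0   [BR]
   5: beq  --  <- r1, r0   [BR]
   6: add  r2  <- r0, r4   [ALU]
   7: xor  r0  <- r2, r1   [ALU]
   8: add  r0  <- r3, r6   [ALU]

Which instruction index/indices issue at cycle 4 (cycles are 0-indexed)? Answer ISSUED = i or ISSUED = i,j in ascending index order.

ISSUED = 7

t=0 i0+i1:xor.ALU;ld.MEM ; 2-wide
t=1 i2:ld.MEM ; no-port MEM/MEM
t=2 i3+i4:st.MEM;bne.BR ; 2-wide
t=3 i5+i6:beq.BR;add.ALU ; 2-wide
t=4 i7:xor.ALU ; WAW r0
t=5 i8:add.ALU ; tail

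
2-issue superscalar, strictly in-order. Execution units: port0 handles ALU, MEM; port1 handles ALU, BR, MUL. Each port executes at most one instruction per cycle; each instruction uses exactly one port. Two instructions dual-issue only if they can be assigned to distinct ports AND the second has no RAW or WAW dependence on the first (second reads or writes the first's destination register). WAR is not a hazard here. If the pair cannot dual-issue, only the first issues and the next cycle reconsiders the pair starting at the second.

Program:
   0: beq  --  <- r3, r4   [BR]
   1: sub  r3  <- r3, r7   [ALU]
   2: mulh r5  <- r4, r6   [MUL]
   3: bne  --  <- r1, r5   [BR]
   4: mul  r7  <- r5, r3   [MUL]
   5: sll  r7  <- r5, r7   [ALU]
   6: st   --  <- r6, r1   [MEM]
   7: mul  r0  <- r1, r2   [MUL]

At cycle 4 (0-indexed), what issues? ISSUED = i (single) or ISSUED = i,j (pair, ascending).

  cy0 -> i0,i1 (beq sub) pair
  cy1 -> i2 (mulh) no-port MUL/BR
  cy2 -> i3 (bne) no-port BR/MUL
  cy3 -> i4 (mul) RAW+WAW r7
  cy4 -> i5,i6 (sll st) pair
  cy5 -> i7 (mul) tail

ISSUED = 5,6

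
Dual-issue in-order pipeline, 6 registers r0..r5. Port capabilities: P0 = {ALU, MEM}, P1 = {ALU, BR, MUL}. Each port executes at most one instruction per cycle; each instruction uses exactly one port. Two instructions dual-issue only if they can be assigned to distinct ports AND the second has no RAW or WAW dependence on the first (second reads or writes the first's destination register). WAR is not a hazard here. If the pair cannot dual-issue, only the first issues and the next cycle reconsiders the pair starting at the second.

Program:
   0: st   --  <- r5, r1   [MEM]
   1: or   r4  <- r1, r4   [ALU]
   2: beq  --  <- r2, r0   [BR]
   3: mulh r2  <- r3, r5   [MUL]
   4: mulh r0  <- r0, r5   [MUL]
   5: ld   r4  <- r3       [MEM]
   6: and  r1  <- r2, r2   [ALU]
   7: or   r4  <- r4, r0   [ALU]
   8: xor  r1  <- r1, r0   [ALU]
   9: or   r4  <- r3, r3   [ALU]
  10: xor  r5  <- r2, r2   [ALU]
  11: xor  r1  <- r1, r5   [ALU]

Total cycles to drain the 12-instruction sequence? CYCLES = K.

CYCLES = 8

#0 head=0: st/or i0+i1 pair
#1 head=2: beq i2 no-port BR/MUL
#2 head=3: mulh i3 no-port MUL/MUL
#3 head=4: mulh/ld i4+i5 pair
#4 head=6: and/or i6+i7 pair
#5 head=8: xor/or i8+i9 pair
#6 head=10: xor i10 RAW r5
#7 head=11: xor i11 tail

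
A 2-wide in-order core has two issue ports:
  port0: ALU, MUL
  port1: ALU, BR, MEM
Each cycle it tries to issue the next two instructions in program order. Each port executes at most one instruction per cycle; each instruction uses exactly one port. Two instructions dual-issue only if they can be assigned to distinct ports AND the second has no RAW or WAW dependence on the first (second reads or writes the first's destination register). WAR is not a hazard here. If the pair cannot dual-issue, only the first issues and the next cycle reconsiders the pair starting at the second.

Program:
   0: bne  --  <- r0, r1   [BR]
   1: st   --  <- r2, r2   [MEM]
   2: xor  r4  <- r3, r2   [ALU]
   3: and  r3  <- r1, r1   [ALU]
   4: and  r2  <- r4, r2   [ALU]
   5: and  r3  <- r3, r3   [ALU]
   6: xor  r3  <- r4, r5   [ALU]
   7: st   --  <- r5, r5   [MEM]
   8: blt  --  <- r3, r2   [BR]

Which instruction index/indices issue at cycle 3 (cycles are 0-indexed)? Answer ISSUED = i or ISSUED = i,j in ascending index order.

ISSUED = 5

c0: i0 bne  no-port BR/MEM
c1: i1&i2 st+xor  dual
c2: i3&i4 and+and  dual
c3: i5 and  WAW r3
c4: i6&i7 xor+st  dual
c5: i8 blt  tail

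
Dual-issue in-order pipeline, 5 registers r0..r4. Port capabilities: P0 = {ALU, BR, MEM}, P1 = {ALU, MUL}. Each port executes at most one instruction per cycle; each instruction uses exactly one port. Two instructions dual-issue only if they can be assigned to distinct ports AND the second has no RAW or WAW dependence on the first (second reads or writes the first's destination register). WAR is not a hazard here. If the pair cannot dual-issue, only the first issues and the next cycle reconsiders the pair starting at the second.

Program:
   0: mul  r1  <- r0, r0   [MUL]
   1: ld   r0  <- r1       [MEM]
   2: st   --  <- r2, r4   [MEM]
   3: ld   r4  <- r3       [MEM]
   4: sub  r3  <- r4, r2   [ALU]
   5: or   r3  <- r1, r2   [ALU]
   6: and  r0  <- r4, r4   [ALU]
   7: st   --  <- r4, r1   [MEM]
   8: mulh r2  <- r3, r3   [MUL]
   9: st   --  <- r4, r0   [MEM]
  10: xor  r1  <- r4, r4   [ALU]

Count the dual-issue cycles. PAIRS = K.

c0: i0 mul  RAW r1
c1: i1 ld  no-port MEM/MEM
c2: i2 st  no-port MEM/MEM
c3: i3 ld  RAW r4
c4: i4 sub  WAW r3
c5: i5/i6 or/and  dual
c6: i7/i8 st/mulh  dual
c7: i9/i10 st/xor  dual

PAIRS = 3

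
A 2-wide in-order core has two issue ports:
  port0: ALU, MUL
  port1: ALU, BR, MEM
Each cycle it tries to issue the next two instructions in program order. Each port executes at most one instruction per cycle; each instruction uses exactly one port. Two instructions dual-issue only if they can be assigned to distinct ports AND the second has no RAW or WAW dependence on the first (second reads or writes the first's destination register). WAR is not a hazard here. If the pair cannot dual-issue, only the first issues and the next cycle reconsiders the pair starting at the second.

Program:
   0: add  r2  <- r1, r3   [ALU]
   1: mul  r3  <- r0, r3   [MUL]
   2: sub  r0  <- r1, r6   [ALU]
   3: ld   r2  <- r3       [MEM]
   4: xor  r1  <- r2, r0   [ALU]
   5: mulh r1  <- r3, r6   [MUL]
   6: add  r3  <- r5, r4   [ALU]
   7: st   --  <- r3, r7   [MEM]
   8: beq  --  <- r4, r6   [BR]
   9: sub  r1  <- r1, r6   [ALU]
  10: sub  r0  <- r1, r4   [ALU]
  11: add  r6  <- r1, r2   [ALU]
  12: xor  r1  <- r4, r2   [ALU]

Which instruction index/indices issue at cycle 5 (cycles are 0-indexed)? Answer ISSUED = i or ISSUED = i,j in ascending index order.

ISSUED = 8,9

  cy0 -> i0/i1 (add.ALU mul.MUL) dual
  cy1 -> i2/i3 (sub.ALU ld.MEM) dual
  cy2 -> i4 (xor.ALU) WAW r1
  cy3 -> i5/i6 (mulh.MUL add.ALU) dual
  cy4 -> i7 (st.MEM) no-port MEM/BR
  cy5 -> i8/i9 (beq.BR sub.ALU) dual
  cy6 -> i10/i11 (sub.ALU add.ALU) dual
  cy7 -> i12 (xor.ALU) tail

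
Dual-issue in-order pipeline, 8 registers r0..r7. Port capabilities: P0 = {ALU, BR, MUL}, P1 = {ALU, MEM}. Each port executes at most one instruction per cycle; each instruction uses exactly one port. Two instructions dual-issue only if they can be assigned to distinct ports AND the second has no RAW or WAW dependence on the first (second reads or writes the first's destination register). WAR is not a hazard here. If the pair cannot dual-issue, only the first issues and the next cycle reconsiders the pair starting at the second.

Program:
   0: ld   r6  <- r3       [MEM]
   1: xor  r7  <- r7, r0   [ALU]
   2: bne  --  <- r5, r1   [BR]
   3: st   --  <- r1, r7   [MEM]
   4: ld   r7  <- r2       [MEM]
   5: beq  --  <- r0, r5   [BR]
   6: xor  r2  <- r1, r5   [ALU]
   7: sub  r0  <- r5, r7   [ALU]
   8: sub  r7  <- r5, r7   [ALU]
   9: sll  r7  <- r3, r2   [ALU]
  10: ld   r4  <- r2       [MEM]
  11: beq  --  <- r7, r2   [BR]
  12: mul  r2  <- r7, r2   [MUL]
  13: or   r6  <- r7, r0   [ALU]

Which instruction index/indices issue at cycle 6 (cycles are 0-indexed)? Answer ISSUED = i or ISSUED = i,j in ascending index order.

  cy0 -> i0/i1 (ld.MEM;xor.ALU) dual
  cy1 -> i2/i3 (bne.BR;st.MEM) dual
  cy2 -> i4/i5 (ld.MEM;beq.BR) dual
  cy3 -> i6/i7 (xor.ALU;sub.ALU) dual
  cy4 -> i8 (sub.ALU) WAW r7
  cy5 -> i9/i10 (sll.ALU;ld.MEM) dual
  cy6 -> i11 (beq.BR) no-port BR/MUL
  cy7 -> i12/i13 (mul.MUL;or.ALU) dual

ISSUED = 11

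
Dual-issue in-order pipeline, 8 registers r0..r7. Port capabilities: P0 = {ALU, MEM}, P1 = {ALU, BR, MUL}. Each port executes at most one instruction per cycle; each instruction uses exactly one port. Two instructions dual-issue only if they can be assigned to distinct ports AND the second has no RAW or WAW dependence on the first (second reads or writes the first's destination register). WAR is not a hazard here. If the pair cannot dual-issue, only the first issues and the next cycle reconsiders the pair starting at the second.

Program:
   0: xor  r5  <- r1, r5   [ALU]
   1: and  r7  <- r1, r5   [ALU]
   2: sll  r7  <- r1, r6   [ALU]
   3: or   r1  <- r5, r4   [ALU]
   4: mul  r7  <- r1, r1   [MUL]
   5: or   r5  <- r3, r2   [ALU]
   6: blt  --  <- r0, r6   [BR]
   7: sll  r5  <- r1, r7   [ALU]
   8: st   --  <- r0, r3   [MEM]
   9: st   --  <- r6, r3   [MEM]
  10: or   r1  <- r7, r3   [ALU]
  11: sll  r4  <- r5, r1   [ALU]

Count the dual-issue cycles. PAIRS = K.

[0] i0  xor  -- RAW r5
[1] i1  and  -- WAW r7
[2] i2&i3  sll/or  -- dual
[3] i4&i5  mul/or  -- dual
[4] i6&i7  blt/sll  -- dual
[5] i8  st  -- no-port MEM/MEM
[6] i9&i10  st/or  -- dual
[7] i11  sll  -- tail

PAIRS = 4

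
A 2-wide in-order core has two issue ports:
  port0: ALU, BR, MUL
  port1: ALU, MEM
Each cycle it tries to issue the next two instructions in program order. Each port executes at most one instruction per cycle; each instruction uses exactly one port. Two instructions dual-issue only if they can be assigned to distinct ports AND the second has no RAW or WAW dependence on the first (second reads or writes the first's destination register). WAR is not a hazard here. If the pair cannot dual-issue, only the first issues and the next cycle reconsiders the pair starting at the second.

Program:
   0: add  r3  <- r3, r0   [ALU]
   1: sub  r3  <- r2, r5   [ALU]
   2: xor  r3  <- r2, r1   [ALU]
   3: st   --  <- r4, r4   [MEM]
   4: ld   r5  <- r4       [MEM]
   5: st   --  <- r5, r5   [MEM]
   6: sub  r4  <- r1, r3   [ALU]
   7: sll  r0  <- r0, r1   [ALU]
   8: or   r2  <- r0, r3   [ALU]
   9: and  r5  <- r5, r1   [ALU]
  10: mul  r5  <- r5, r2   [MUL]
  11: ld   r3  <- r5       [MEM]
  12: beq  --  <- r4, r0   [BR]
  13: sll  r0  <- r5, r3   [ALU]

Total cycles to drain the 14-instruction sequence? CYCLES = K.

CYCLES = 10

0. add.ALU @i0  | WAW r3
1. sub.ALU @i1  | WAW r3
2. xor.ALU/st.MEM @i2&i3  | pair
3. ld.MEM @i4  | no-port MEM/MEM
4. st.MEM/sub.ALU @i5&i6  | pair
5. sll.ALU @i7  | RAW r0
6. or.ALU/and.ALU @i8&i9  | pair
7. mul.MUL @i10  | RAW r5
8. ld.MEM/beq.BR @i11&i12  | pair
9. sll.ALU @i13  | tail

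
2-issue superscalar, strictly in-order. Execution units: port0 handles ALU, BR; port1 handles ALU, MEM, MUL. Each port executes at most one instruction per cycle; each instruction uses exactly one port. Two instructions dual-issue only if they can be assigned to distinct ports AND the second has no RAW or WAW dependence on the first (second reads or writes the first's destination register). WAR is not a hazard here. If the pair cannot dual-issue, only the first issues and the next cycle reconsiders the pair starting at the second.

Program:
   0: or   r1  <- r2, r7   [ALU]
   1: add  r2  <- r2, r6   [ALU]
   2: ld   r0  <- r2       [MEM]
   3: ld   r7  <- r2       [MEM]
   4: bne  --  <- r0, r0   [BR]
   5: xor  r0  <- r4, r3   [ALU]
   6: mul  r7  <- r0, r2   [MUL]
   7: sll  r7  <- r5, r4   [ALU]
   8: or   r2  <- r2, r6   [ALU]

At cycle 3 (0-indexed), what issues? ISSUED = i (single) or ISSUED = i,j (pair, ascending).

c0: i0,i1 or.ALU+add.ALU  2-wide
c1: i2 ld.MEM  no-port MEM/MEM
c2: i3,i4 ld.MEM+bne.BR  2-wide
c3: i5 xor.ALU  RAW r0
c4: i6 mul.MUL  WAW r7
c5: i7,i8 sll.ALU+or.ALU  2-wide

ISSUED = 5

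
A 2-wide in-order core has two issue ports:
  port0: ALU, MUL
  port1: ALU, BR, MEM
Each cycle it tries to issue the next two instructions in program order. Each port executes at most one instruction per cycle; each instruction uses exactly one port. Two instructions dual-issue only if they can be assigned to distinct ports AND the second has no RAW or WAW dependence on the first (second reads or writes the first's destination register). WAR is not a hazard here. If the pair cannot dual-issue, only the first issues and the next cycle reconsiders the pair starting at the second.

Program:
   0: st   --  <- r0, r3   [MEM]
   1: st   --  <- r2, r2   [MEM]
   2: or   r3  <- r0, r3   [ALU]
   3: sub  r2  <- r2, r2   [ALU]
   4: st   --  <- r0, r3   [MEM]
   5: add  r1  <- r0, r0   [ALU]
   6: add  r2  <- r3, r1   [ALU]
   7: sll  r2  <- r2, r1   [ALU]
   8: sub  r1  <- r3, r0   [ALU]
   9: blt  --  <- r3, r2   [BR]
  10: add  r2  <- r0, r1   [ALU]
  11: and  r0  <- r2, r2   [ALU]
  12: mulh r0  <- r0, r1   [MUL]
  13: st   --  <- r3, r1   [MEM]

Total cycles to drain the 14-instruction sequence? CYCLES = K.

CYCLES = 9

[0] i0  st  -- no-port MEM/MEM
[1] i1,i2  st+or  -- dual
[2] i3,i4  sub+st  -- dual
[3] i5  add  -- RAW r1
[4] i6  add  -- RAW+WAW r2
[5] i7,i8  sll+sub  -- dual
[6] i9,i10  blt+add  -- dual
[7] i11  and  -- RAW+WAW r0
[8] i12,i13  mulh+st  -- dual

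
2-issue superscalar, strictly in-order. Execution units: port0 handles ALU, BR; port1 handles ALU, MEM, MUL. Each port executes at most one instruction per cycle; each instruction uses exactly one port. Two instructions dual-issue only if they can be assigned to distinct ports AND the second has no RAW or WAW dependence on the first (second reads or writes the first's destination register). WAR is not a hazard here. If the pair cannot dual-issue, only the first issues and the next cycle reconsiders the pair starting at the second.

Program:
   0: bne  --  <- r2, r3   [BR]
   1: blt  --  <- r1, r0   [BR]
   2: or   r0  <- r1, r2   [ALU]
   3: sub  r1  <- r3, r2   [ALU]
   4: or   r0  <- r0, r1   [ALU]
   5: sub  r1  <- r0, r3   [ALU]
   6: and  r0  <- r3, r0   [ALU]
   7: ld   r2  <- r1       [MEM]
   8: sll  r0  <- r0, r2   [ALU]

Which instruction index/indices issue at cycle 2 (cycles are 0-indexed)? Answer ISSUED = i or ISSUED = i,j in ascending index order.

t=0 i0:bne ; no-port BR/BR
t=1 i1&i2:blt or ; 2-wide
t=2 i3:sub ; RAW r1
t=3 i4:or ; RAW r0
t=4 i5&i6:sub and ; 2-wide
t=5 i7:ld ; RAW r2
t=6 i8:sll ; tail

ISSUED = 3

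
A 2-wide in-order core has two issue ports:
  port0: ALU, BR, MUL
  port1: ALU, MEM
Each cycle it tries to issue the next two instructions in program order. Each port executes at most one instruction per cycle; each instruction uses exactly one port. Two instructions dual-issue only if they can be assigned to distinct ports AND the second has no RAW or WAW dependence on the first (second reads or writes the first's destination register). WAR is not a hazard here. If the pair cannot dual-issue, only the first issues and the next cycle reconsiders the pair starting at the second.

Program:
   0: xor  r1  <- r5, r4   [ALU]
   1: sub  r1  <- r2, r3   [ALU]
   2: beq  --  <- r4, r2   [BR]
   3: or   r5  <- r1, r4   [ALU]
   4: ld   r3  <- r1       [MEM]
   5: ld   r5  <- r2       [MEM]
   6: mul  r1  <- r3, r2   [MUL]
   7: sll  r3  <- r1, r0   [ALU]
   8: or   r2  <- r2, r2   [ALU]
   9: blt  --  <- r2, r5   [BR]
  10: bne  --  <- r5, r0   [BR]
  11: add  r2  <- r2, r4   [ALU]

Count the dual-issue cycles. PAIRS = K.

PAIRS = 5

t=0 i0:xor.ALU ; WAW r1
t=1 i1&i2:sub.ALU/beq.BR ; pair
t=2 i3&i4:or.ALU/ld.MEM ; pair
t=3 i5&i6:ld.MEM/mul.MUL ; pair
t=4 i7&i8:sll.ALU/or.ALU ; pair
t=5 i9:blt.BR ; no-port BR/BR
t=6 i10&i11:bne.BR/add.ALU ; pair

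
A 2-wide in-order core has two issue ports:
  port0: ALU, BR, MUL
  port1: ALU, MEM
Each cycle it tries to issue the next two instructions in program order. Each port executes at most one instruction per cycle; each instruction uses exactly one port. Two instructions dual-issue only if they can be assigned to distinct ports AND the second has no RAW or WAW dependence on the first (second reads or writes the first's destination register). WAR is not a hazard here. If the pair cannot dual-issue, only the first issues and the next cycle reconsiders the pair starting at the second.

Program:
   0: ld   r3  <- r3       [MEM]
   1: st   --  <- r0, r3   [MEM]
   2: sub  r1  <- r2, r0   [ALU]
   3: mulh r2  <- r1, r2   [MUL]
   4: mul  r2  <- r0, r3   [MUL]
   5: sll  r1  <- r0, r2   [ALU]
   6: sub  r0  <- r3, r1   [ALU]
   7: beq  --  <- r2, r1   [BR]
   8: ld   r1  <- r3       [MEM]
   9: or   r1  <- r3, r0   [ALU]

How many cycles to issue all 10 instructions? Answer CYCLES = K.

t=0 i0:ld.MEM ; no-port MEM/MEM
t=1 i1/i2:st.MEM+sub.ALU ; 2-wide
t=2 i3:mulh.MUL ; no-port MUL/MUL
t=3 i4:mul.MUL ; RAW r2
t=4 i5:sll.ALU ; RAW r1
t=5 i6/i7:sub.ALU+beq.BR ; 2-wide
t=6 i8:ld.MEM ; WAW r1
t=7 i9:or.ALU ; tail

CYCLES = 8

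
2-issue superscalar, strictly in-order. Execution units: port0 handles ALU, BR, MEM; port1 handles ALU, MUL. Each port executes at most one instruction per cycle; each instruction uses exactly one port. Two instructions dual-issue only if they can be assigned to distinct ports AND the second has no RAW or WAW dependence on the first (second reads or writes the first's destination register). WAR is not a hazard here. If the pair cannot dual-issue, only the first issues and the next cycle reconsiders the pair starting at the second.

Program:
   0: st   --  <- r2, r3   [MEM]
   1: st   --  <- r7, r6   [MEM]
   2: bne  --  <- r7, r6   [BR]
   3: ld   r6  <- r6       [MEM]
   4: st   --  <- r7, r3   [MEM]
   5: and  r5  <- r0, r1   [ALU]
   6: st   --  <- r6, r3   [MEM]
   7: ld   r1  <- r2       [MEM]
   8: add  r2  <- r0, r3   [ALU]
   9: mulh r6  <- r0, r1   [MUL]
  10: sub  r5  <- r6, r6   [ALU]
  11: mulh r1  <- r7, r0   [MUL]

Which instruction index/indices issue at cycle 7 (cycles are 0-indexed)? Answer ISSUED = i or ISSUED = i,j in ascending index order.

0. st.MEM @i0  | no-port MEM/MEM
1. st.MEM @i1  | no-port MEM/BR
2. bne.BR @i2  | no-port BR/MEM
3. ld.MEM @i3  | no-port MEM/MEM
4. st.MEM/and.ALU @i4&i5  | pair
5. st.MEM @i6  | no-port MEM/MEM
6. ld.MEM/add.ALU @i7&i8  | pair
7. mulh.MUL @i9  | RAW r6
8. sub.ALU/mulh.MUL @i10&i11  | pair

ISSUED = 9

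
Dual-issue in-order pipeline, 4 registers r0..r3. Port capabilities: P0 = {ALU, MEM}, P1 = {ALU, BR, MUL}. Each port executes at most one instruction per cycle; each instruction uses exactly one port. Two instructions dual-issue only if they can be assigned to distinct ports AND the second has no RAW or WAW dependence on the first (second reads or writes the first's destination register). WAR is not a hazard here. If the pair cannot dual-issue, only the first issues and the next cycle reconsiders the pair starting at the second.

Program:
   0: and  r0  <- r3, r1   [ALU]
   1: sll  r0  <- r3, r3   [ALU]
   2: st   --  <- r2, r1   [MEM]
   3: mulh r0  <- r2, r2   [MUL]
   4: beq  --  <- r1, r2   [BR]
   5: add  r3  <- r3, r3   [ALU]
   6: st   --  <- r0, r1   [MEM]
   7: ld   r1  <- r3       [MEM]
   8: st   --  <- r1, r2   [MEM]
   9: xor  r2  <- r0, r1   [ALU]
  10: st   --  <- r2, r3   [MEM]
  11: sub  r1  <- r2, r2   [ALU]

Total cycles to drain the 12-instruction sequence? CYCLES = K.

CYCLES = 8

#0 head=0: and i0 WAW r0
#1 head=1: sll st i1+i2 dual
#2 head=3: mulh i3 no-port MUL/BR
#3 head=4: beq add i4+i5 dual
#4 head=6: st i6 no-port MEM/MEM
#5 head=7: ld i7 no-port MEM/MEM
#6 head=8: st xor i8+i9 dual
#7 head=10: st sub i10+i11 dual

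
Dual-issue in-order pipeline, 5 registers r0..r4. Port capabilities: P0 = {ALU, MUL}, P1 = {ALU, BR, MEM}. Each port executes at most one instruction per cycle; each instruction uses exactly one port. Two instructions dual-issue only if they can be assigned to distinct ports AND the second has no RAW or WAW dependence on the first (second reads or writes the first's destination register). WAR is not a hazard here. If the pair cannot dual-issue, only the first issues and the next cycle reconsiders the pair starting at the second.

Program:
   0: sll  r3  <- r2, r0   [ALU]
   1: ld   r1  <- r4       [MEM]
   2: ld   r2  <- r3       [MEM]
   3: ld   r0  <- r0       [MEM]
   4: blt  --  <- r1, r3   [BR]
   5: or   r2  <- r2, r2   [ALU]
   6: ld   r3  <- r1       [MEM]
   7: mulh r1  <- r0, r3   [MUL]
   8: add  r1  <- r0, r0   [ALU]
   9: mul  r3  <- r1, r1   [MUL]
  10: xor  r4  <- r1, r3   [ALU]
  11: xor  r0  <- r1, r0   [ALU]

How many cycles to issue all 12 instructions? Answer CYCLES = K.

t=0 i0,i1:sll;ld ; dual
t=1 i2:ld ; no-port MEM/MEM
t=2 i3:ld ; no-port MEM/BR
t=3 i4,i5:blt;or ; dual
t=4 i6:ld ; RAW r3
t=5 i7:mulh ; WAW r1
t=6 i8:add ; RAW r1
t=7 i9:mul ; RAW r3
t=8 i10,i11:xor;xor ; dual

CYCLES = 9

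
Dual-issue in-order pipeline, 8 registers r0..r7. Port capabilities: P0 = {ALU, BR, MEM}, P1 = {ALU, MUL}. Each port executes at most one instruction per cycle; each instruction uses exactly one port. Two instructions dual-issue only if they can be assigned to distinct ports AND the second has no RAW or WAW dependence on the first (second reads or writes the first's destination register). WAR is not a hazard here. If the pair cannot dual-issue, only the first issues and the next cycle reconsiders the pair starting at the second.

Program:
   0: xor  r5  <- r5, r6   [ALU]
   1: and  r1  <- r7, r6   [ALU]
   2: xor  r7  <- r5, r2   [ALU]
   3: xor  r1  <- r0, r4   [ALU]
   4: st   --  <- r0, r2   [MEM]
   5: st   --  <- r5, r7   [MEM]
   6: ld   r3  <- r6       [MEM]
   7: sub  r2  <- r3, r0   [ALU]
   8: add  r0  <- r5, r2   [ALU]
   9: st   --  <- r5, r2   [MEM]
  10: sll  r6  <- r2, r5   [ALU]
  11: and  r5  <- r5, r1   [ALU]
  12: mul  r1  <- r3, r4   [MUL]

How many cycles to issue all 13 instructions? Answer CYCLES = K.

CYCLES = 9

0. xor.ALU;and.ALU @i0/i1  | dual
1. xor.ALU;xor.ALU @i2/i3  | dual
2. st.MEM @i4  | no-port MEM/MEM
3. st.MEM @i5  | no-port MEM/MEM
4. ld.MEM @i6  | RAW r3
5. sub.ALU @i7  | RAW r2
6. add.ALU;st.MEM @i8/i9  | dual
7. sll.ALU;and.ALU @i10/i11  | dual
8. mul.MUL @i12  | tail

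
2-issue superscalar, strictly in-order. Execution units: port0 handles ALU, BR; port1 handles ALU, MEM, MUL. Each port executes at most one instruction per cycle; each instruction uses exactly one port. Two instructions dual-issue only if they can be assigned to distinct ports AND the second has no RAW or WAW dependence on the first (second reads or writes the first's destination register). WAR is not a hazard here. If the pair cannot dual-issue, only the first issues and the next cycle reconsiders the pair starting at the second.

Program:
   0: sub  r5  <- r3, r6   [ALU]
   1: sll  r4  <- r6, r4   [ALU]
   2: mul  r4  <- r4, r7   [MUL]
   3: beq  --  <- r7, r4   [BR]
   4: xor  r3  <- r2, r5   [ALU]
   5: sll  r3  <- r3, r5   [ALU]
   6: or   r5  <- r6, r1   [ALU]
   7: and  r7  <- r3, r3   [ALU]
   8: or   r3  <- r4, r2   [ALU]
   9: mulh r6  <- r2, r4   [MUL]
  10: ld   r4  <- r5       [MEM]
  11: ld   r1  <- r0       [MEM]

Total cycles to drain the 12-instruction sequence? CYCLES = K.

t=0 i0,i1:sub.ALU+sll.ALU ; dual
t=1 i2:mul.MUL ; RAW r4
t=2 i3,i4:beq.BR+xor.ALU ; dual
t=3 i5,i6:sll.ALU+or.ALU ; dual
t=4 i7,i8:and.ALU+or.ALU ; dual
t=5 i9:mulh.MUL ; no-port MUL/MEM
t=6 i10:ld.MEM ; no-port MEM/MEM
t=7 i11:ld.MEM ; tail

CYCLES = 8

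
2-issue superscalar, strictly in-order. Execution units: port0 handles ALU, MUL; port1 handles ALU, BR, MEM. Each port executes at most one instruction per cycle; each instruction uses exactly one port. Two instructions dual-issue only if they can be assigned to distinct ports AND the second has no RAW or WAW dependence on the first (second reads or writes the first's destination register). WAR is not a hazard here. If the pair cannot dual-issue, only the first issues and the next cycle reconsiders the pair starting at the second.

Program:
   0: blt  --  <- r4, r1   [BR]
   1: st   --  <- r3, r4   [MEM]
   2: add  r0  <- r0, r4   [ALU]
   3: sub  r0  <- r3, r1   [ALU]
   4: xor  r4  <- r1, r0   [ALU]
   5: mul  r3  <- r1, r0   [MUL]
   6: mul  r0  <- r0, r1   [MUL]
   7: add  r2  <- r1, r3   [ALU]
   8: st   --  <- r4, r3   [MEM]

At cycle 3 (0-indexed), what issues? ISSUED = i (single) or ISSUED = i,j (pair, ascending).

ISSUED = 4,5

t=0 i0:blt ; no-port BR/MEM
t=1 i1+i2:st;add ; dual
t=2 i3:sub ; RAW r0
t=3 i4+i5:xor;mul ; dual
t=4 i6+i7:mul;add ; dual
t=5 i8:st ; tail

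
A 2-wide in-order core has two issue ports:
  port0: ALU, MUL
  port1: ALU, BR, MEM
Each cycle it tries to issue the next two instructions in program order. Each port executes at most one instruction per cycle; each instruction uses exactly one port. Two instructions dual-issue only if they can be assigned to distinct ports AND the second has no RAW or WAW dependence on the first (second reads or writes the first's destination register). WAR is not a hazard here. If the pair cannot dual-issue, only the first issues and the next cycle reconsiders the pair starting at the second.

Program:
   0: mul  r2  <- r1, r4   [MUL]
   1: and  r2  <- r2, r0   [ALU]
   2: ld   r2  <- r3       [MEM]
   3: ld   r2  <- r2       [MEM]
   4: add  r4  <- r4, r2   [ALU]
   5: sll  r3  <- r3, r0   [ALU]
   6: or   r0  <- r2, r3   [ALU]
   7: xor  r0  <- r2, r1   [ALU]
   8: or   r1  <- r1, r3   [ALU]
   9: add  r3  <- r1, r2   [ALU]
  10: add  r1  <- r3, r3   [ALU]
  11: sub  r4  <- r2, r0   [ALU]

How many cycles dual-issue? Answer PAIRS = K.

PAIRS = 3

0. mul.MUL @i0  | RAW+WAW r2
1. and.ALU @i1  | WAW r2
2. ld.MEM @i2  | no-port MEM/MEM
3. ld.MEM @i3  | RAW r2
4. add.ALU sll.ALU @i4&i5  | 2-wide
5. or.ALU @i6  | WAW r0
6. xor.ALU or.ALU @i7&i8  | 2-wide
7. add.ALU @i9  | RAW r3
8. add.ALU sub.ALU @i10&i11  | 2-wide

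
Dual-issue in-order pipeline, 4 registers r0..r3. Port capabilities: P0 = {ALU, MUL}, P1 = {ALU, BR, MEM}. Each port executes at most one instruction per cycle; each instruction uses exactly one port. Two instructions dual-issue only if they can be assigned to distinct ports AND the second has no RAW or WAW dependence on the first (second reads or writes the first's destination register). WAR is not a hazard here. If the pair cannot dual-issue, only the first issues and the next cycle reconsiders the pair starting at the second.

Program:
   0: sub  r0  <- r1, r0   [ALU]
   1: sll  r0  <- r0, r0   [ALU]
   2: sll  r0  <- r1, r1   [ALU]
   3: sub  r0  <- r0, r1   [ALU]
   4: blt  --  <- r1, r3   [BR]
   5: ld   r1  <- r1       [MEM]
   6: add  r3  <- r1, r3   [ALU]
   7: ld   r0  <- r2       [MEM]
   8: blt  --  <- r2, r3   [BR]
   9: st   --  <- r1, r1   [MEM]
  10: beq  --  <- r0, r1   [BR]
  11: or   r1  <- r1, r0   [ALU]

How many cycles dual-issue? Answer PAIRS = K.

t=0 i0:sub.ALU ; RAW+WAW r0
t=1 i1:sll.ALU ; WAW r0
t=2 i2:sll.ALU ; RAW+WAW r0
t=3 i3+i4:sub.ALU/blt.BR ; dual
t=4 i5:ld.MEM ; RAW r1
t=5 i6+i7:add.ALU/ld.MEM ; dual
t=6 i8:blt.BR ; no-port BR/MEM
t=7 i9:st.MEM ; no-port MEM/BR
t=8 i10+i11:beq.BR/or.ALU ; dual

PAIRS = 3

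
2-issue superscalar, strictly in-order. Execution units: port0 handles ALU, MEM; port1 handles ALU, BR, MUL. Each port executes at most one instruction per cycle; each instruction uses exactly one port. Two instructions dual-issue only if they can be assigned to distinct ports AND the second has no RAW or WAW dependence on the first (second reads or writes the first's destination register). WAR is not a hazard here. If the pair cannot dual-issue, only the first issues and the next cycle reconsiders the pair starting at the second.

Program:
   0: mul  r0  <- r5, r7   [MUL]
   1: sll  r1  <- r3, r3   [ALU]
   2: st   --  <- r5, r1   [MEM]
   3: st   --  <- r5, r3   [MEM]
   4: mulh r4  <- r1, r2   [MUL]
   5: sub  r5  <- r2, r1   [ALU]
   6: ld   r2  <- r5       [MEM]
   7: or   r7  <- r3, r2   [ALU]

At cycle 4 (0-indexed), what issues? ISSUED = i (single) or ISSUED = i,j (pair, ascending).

ISSUED = 6

#0 head=0: mul.MUL+sll.ALU i0/i1 2-wide
#1 head=2: st.MEM i2 no-port MEM/MEM
#2 head=3: st.MEM+mulh.MUL i3/i4 2-wide
#3 head=5: sub.ALU i5 RAW r5
#4 head=6: ld.MEM i6 RAW r2
#5 head=7: or.ALU i7 tail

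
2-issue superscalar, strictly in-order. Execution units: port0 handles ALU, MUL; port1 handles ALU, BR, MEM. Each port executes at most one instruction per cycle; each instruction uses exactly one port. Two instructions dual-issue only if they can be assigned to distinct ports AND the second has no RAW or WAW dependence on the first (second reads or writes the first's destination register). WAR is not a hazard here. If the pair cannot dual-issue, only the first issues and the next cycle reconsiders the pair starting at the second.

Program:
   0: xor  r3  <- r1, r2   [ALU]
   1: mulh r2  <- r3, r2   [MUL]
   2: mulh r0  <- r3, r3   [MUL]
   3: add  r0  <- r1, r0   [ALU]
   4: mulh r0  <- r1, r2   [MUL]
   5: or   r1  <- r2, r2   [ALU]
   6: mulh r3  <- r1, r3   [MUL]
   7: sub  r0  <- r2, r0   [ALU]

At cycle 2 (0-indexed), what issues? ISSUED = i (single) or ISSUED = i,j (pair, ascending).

0. xor @i0  | RAW r3
1. mulh @i1  | no-port MUL/MUL
2. mulh @i2  | RAW+WAW r0
3. add @i3  | WAW r0
4. mulh;or @i4,i5  | 2-wide
5. mulh;sub @i6,i7  | 2-wide

ISSUED = 2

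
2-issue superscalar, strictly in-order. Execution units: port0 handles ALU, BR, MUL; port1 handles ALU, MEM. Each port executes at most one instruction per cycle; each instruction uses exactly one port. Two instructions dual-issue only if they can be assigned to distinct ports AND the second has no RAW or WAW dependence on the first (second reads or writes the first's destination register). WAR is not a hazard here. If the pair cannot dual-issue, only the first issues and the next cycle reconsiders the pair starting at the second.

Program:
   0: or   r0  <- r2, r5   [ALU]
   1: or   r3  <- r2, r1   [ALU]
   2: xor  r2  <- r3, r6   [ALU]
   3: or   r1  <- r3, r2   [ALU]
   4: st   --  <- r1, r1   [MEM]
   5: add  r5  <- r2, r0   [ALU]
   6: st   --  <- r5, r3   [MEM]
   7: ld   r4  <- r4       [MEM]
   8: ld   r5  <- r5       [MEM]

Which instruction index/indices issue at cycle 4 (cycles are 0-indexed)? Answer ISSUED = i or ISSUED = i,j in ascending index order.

ISSUED = 6

c0: i0/i1 or.ALU/or.ALU  pair
c1: i2 xor.ALU  RAW r2
c2: i3 or.ALU  RAW r1
c3: i4/i5 st.MEM/add.ALU  pair
c4: i6 st.MEM  no-port MEM/MEM
c5: i7 ld.MEM  no-port MEM/MEM
c6: i8 ld.MEM  tail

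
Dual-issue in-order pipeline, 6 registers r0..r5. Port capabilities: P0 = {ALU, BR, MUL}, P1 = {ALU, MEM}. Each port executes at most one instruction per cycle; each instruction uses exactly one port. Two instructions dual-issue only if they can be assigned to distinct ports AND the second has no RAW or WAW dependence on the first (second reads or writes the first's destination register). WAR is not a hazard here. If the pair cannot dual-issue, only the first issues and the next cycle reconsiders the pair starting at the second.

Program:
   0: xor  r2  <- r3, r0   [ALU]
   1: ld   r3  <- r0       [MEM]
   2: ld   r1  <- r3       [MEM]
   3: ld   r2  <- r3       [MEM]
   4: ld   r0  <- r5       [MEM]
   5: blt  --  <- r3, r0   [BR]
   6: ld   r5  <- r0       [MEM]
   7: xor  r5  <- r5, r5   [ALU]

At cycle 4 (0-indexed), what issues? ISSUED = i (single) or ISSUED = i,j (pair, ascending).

t=0 i0,i1:xor.ALU+ld.MEM ; dual
t=1 i2:ld.MEM ; no-port MEM/MEM
t=2 i3:ld.MEM ; no-port MEM/MEM
t=3 i4:ld.MEM ; RAW r0
t=4 i5,i6:blt.BR+ld.MEM ; dual
t=5 i7:xor.ALU ; tail

ISSUED = 5,6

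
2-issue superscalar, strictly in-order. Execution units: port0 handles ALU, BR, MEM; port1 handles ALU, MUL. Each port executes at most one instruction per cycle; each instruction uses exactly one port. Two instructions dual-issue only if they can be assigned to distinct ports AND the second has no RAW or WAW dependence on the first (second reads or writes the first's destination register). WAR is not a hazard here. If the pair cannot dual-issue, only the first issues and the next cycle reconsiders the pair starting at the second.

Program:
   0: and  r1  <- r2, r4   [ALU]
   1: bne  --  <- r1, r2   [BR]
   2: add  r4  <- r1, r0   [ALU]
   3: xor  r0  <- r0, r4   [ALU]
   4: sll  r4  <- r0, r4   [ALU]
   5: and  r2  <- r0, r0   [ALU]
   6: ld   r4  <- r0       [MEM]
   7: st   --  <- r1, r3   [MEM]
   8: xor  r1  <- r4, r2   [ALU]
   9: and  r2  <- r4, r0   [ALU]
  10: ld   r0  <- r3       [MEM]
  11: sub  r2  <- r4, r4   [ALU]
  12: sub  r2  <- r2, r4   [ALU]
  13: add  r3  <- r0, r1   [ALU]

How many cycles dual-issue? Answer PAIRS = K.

#0 head=0: and i0 RAW r1
#1 head=1: bne;add i1,i2 pair
#2 head=3: xor i3 RAW r0
#3 head=4: sll;and i4,i5 pair
#4 head=6: ld i6 no-port MEM/MEM
#5 head=7: st;xor i7,i8 pair
#6 head=9: and;ld i9,i10 pair
#7 head=11: sub i11 RAW+WAW r2
#8 head=12: sub;add i12,i13 pair

PAIRS = 5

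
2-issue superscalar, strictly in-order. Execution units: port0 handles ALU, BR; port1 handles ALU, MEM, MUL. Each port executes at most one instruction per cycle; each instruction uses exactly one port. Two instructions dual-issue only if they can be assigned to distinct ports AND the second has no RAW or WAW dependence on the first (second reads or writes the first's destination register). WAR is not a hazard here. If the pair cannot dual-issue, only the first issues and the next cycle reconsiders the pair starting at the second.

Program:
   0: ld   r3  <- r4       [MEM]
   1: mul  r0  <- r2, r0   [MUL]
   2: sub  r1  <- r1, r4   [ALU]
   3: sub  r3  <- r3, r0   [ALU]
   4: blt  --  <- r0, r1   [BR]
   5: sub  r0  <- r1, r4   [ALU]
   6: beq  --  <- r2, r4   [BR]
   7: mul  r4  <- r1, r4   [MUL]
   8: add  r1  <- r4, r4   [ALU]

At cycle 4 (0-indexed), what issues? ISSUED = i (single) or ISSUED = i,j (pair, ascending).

ISSUED = 7

t=0 i0:ld.MEM ; no-port MEM/MUL
t=1 i1/i2:mul.MUL;sub.ALU ; dual
t=2 i3/i4:sub.ALU;blt.BR ; dual
t=3 i5/i6:sub.ALU;beq.BR ; dual
t=4 i7:mul.MUL ; RAW r4
t=5 i8:add.ALU ; tail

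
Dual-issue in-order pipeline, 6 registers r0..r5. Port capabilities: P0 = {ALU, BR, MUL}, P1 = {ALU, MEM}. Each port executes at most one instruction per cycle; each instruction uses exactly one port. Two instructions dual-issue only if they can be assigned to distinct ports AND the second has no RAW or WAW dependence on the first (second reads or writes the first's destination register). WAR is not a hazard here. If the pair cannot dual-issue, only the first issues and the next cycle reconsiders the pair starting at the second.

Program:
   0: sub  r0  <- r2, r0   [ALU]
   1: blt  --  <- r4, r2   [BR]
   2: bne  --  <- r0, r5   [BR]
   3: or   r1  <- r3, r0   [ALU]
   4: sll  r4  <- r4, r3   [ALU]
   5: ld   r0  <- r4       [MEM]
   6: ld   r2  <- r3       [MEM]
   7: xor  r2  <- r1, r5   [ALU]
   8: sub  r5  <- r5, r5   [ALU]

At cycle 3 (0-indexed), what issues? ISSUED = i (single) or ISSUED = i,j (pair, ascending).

ISSUED = 5

#0 head=0: sub.ALU/blt.BR i0,i1 2-wide
#1 head=2: bne.BR/or.ALU i2,i3 2-wide
#2 head=4: sll.ALU i4 RAW r4
#3 head=5: ld.MEM i5 no-port MEM/MEM
#4 head=6: ld.MEM i6 WAW r2
#5 head=7: xor.ALU/sub.ALU i7,i8 2-wide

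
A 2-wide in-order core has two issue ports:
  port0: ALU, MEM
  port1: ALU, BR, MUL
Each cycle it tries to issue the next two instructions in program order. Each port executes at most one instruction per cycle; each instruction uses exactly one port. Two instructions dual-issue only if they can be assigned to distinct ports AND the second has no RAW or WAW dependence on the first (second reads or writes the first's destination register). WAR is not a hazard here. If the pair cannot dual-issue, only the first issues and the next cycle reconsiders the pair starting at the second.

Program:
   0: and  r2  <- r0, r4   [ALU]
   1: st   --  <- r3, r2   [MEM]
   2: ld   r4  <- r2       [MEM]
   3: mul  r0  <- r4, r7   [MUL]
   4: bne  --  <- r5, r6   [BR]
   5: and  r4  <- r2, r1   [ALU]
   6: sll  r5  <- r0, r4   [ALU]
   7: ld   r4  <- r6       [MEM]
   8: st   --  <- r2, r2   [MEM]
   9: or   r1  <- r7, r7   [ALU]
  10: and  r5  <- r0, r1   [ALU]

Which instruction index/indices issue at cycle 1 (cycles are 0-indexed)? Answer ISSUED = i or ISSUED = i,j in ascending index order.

ISSUED = 1

t=0 i0:and.ALU ; RAW r2
t=1 i1:st.MEM ; no-port MEM/MEM
t=2 i2:ld.MEM ; RAW r4
t=3 i3:mul.MUL ; no-port MUL/BR
t=4 i4&i5:bne.BR+and.ALU ; dual
t=5 i6&i7:sll.ALU+ld.MEM ; dual
t=6 i8&i9:st.MEM+or.ALU ; dual
t=7 i10:and.ALU ; tail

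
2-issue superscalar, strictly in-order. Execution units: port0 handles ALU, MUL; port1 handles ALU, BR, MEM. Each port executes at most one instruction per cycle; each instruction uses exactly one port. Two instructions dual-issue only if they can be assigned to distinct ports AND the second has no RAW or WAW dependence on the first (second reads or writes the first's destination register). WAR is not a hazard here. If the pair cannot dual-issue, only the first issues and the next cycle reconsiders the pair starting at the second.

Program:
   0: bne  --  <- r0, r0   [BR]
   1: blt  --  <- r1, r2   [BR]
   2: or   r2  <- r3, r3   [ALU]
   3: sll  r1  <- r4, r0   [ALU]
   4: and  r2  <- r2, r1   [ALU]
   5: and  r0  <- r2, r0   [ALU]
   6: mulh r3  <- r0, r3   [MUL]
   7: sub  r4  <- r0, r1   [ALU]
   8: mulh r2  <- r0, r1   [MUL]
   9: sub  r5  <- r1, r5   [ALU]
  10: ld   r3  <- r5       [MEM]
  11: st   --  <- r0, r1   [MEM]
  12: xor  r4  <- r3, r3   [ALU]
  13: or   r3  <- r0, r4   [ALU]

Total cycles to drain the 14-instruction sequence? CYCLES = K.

0. bne @i0  | no-port BR/BR
1. blt or @i1/i2  | dual
2. sll @i3  | RAW r1
3. and @i4  | RAW r2
4. and @i5  | RAW r0
5. mulh sub @i6/i7  | dual
6. mulh sub @i8/i9  | dual
7. ld @i10  | no-port MEM/MEM
8. st xor @i11/i12  | dual
9. or @i13  | tail

CYCLES = 10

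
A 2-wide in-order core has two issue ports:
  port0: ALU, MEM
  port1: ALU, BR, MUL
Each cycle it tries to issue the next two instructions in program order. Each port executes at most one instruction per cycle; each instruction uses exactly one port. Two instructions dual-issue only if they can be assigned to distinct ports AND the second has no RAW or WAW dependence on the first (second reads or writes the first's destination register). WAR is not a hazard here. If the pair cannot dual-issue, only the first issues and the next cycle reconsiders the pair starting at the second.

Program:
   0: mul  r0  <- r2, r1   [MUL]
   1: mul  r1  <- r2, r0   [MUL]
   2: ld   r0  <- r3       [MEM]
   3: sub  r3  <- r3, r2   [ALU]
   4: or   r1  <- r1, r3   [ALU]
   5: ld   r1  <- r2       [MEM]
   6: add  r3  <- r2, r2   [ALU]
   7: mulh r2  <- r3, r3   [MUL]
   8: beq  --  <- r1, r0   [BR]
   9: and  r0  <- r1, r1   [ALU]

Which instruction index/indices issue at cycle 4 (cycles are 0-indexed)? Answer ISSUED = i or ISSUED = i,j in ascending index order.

ISSUED = 5,6

#0 head=0: mul i0 no-port MUL/MUL
#1 head=1: mul ld i1/i2 2-wide
#2 head=3: sub i3 RAW r3
#3 head=4: or i4 WAW r1
#4 head=5: ld add i5/i6 2-wide
#5 head=7: mulh i7 no-port MUL/BR
#6 head=8: beq and i8/i9 2-wide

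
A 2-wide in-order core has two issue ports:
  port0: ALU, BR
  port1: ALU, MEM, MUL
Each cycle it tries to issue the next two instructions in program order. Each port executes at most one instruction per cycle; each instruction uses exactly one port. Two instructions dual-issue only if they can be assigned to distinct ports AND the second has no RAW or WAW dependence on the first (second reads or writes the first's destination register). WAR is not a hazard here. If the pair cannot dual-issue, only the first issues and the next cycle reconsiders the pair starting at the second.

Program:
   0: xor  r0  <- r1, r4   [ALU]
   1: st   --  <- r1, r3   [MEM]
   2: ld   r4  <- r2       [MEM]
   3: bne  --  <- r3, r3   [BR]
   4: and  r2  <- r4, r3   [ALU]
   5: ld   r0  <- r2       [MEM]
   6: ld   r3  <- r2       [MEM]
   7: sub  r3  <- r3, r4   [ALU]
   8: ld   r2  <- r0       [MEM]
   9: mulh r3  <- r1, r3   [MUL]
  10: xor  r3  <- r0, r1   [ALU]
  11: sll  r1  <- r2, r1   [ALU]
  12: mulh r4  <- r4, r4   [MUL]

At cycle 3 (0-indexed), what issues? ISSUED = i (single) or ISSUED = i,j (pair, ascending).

[0] i0/i1  xor+st  -- dual
[1] i2/i3  ld+bne  -- dual
[2] i4  and  -- RAW r2
[3] i5  ld  -- no-port MEM/MEM
[4] i6  ld  -- RAW+WAW r3
[5] i7/i8  sub+ld  -- dual
[6] i9  mulh  -- WAW r3
[7] i10/i11  xor+sll  -- dual
[8] i12  mulh  -- tail

ISSUED = 5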